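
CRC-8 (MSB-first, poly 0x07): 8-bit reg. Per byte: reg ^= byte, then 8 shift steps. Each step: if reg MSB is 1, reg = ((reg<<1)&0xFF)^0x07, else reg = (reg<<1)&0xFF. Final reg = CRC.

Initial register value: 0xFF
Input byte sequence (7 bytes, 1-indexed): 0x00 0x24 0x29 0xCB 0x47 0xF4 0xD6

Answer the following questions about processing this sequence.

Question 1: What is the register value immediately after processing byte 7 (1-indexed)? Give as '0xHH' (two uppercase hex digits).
Answer: 0x18

Derivation:
After byte 1 (0x00): reg=0xF3
After byte 2 (0x24): reg=0x2B
After byte 3 (0x29): reg=0x0E
After byte 4 (0xCB): reg=0x55
After byte 5 (0x47): reg=0x7E
After byte 6 (0xF4): reg=0xBF
After byte 7 (0xD6): reg=0x18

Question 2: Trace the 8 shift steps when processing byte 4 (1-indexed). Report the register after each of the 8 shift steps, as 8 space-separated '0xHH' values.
After byte 1 (0x00): reg=0xF3
After byte 2 (0x24): reg=0x2B
After byte 3 (0x29): reg=0x0E
Register before byte 4: 0x0E
After XOR with byte 0xCB: 0xC5

Answer: 0x8D 0x1D 0x3A 0x74 0xE8 0xD7 0xA9 0x55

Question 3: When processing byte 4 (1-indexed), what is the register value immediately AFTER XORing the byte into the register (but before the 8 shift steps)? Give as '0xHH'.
Register before byte 4: 0x0E
Byte 4: 0xCB
0x0E XOR 0xCB = 0xC5

Answer: 0xC5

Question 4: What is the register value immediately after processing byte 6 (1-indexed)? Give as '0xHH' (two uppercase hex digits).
Answer: 0xBF

Derivation:
After byte 1 (0x00): reg=0xF3
After byte 2 (0x24): reg=0x2B
After byte 3 (0x29): reg=0x0E
After byte 4 (0xCB): reg=0x55
After byte 5 (0x47): reg=0x7E
After byte 6 (0xF4): reg=0xBF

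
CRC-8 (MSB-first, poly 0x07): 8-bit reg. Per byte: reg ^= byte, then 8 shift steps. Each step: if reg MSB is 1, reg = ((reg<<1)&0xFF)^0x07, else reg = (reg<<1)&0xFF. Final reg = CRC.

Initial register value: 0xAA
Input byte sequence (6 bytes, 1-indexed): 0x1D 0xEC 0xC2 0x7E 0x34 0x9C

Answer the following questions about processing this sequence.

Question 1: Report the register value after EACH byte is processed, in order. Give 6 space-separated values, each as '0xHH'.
0x0C 0xAE 0x03 0x74 0xC7 0x86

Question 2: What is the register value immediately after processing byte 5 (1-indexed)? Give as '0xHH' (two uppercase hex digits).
Answer: 0xC7

Derivation:
After byte 1 (0x1D): reg=0x0C
After byte 2 (0xEC): reg=0xAE
After byte 3 (0xC2): reg=0x03
After byte 4 (0x7E): reg=0x74
After byte 5 (0x34): reg=0xC7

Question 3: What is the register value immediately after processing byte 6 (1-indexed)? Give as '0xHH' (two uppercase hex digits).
Answer: 0x86

Derivation:
After byte 1 (0x1D): reg=0x0C
After byte 2 (0xEC): reg=0xAE
After byte 3 (0xC2): reg=0x03
After byte 4 (0x7E): reg=0x74
After byte 5 (0x34): reg=0xC7
After byte 6 (0x9C): reg=0x86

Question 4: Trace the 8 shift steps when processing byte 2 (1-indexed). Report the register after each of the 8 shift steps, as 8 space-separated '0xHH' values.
After byte 1 (0x1D): reg=0x0C
Register before byte 2: 0x0C
After XOR with byte 0xEC: 0xE0

Answer: 0xC7 0x89 0x15 0x2A 0x54 0xA8 0x57 0xAE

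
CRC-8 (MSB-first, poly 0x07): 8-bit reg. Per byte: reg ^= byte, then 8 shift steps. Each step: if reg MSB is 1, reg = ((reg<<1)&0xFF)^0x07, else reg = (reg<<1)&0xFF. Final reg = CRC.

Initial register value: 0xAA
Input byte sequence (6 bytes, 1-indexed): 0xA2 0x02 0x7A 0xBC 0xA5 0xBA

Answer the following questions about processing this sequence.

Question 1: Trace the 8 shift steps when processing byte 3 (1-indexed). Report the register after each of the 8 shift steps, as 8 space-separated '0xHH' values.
Answer: 0xBF 0x79 0xF2 0xE3 0xC1 0x85 0x0D 0x1A

Derivation:
After byte 1 (0xA2): reg=0x38
After byte 2 (0x02): reg=0xA6
Register before byte 3: 0xA6
After XOR with byte 0x7A: 0xDC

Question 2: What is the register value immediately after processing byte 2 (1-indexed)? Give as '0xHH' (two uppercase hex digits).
Answer: 0xA6

Derivation:
After byte 1 (0xA2): reg=0x38
After byte 2 (0x02): reg=0xA6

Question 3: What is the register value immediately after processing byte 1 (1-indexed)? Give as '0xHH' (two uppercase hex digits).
After byte 1 (0xA2): reg=0x38

Answer: 0x38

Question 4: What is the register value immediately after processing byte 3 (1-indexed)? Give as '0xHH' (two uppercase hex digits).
After byte 1 (0xA2): reg=0x38
After byte 2 (0x02): reg=0xA6
After byte 3 (0x7A): reg=0x1A

Answer: 0x1A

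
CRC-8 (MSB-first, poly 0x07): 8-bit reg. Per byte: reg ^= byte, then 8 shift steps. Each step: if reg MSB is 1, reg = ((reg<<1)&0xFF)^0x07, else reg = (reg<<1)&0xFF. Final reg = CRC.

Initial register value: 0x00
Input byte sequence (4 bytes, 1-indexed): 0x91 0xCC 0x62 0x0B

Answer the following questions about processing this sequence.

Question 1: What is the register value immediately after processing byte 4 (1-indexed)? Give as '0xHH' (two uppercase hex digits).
Answer: 0xD9

Derivation:
After byte 1 (0x91): reg=0xFE
After byte 2 (0xCC): reg=0x9E
After byte 3 (0x62): reg=0xFA
After byte 4 (0x0B): reg=0xD9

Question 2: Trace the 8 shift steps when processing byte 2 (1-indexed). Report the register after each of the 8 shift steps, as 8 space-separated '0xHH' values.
After byte 1 (0x91): reg=0xFE
Register before byte 2: 0xFE
After XOR with byte 0xCC: 0x32

Answer: 0x64 0xC8 0x97 0x29 0x52 0xA4 0x4F 0x9E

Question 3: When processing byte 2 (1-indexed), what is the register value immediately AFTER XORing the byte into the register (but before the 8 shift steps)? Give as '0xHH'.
Answer: 0x32

Derivation:
Register before byte 2: 0xFE
Byte 2: 0xCC
0xFE XOR 0xCC = 0x32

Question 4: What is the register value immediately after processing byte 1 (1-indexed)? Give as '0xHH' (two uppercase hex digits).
Answer: 0xFE

Derivation:
After byte 1 (0x91): reg=0xFE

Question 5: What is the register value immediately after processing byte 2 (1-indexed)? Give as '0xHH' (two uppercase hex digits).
Answer: 0x9E

Derivation:
After byte 1 (0x91): reg=0xFE
After byte 2 (0xCC): reg=0x9E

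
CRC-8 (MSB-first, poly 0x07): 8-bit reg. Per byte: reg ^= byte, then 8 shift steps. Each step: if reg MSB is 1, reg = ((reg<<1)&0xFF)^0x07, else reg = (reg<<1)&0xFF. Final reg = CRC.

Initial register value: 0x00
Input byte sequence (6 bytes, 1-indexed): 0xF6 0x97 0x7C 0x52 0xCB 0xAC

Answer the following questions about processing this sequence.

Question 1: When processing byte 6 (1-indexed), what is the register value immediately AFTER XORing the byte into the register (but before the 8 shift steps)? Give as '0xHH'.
Answer: 0x1E

Derivation:
Register before byte 6: 0xB2
Byte 6: 0xAC
0xB2 XOR 0xAC = 0x1E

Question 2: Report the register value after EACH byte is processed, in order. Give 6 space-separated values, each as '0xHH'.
0xCC 0x86 0xE8 0x2F 0xB2 0x5A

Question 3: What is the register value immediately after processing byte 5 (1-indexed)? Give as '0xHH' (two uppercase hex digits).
Answer: 0xB2

Derivation:
After byte 1 (0xF6): reg=0xCC
After byte 2 (0x97): reg=0x86
After byte 3 (0x7C): reg=0xE8
After byte 4 (0x52): reg=0x2F
After byte 5 (0xCB): reg=0xB2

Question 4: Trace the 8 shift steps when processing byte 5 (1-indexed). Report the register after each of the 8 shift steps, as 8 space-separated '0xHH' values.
Answer: 0xCF 0x99 0x35 0x6A 0xD4 0xAF 0x59 0xB2

Derivation:
After byte 1 (0xF6): reg=0xCC
After byte 2 (0x97): reg=0x86
After byte 3 (0x7C): reg=0xE8
After byte 4 (0x52): reg=0x2F
Register before byte 5: 0x2F
After XOR with byte 0xCB: 0xE4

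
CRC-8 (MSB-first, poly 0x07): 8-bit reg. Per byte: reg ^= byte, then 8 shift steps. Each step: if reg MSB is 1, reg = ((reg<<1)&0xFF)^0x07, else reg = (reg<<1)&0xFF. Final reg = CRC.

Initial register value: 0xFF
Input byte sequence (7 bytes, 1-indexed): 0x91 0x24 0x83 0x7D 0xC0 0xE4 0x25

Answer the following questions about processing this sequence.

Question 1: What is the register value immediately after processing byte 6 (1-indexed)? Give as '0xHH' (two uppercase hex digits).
After byte 1 (0x91): reg=0x0D
After byte 2 (0x24): reg=0xDF
After byte 3 (0x83): reg=0x93
After byte 4 (0x7D): reg=0x84
After byte 5 (0xC0): reg=0xDB
After byte 6 (0xE4): reg=0xBD

Answer: 0xBD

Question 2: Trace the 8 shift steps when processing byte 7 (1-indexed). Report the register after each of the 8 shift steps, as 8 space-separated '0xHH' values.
After byte 1 (0x91): reg=0x0D
After byte 2 (0x24): reg=0xDF
After byte 3 (0x83): reg=0x93
After byte 4 (0x7D): reg=0x84
After byte 5 (0xC0): reg=0xDB
After byte 6 (0xE4): reg=0xBD
Register before byte 7: 0xBD
After XOR with byte 0x25: 0x98

Answer: 0x37 0x6E 0xDC 0xBF 0x79 0xF2 0xE3 0xC1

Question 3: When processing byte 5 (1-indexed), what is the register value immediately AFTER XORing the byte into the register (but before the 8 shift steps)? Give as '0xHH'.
Answer: 0x44

Derivation:
Register before byte 5: 0x84
Byte 5: 0xC0
0x84 XOR 0xC0 = 0x44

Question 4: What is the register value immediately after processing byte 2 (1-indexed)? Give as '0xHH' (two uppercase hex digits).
Answer: 0xDF

Derivation:
After byte 1 (0x91): reg=0x0D
After byte 2 (0x24): reg=0xDF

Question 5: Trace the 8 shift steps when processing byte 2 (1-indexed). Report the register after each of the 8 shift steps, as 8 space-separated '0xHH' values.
Answer: 0x52 0xA4 0x4F 0x9E 0x3B 0x76 0xEC 0xDF

Derivation:
After byte 1 (0x91): reg=0x0D
Register before byte 2: 0x0D
After XOR with byte 0x24: 0x29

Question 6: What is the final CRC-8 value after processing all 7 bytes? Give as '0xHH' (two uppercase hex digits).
After byte 1 (0x91): reg=0x0D
After byte 2 (0x24): reg=0xDF
After byte 3 (0x83): reg=0x93
After byte 4 (0x7D): reg=0x84
After byte 5 (0xC0): reg=0xDB
After byte 6 (0xE4): reg=0xBD
After byte 7 (0x25): reg=0xC1

Answer: 0xC1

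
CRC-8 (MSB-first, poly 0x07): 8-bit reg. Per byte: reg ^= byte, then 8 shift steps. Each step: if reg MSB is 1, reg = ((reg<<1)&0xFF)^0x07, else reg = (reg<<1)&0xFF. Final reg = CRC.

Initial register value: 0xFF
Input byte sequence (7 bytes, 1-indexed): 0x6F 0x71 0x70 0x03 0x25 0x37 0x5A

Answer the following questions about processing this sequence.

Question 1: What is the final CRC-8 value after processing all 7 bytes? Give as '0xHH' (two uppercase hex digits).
Answer: 0x97

Derivation:
After byte 1 (0x6F): reg=0xF9
After byte 2 (0x71): reg=0xB1
After byte 3 (0x70): reg=0x49
After byte 4 (0x03): reg=0xF1
After byte 5 (0x25): reg=0x22
After byte 6 (0x37): reg=0x6B
After byte 7 (0x5A): reg=0x97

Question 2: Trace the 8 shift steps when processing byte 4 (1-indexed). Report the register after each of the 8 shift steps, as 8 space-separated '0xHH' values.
After byte 1 (0x6F): reg=0xF9
After byte 2 (0x71): reg=0xB1
After byte 3 (0x70): reg=0x49
Register before byte 4: 0x49
After XOR with byte 0x03: 0x4A

Answer: 0x94 0x2F 0x5E 0xBC 0x7F 0xFE 0xFB 0xF1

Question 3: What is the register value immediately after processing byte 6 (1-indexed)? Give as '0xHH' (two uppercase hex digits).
After byte 1 (0x6F): reg=0xF9
After byte 2 (0x71): reg=0xB1
After byte 3 (0x70): reg=0x49
After byte 4 (0x03): reg=0xF1
After byte 5 (0x25): reg=0x22
After byte 6 (0x37): reg=0x6B

Answer: 0x6B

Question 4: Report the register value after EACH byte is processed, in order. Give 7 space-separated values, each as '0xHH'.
0xF9 0xB1 0x49 0xF1 0x22 0x6B 0x97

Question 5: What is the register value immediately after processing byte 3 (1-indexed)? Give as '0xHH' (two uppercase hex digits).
Answer: 0x49

Derivation:
After byte 1 (0x6F): reg=0xF9
After byte 2 (0x71): reg=0xB1
After byte 3 (0x70): reg=0x49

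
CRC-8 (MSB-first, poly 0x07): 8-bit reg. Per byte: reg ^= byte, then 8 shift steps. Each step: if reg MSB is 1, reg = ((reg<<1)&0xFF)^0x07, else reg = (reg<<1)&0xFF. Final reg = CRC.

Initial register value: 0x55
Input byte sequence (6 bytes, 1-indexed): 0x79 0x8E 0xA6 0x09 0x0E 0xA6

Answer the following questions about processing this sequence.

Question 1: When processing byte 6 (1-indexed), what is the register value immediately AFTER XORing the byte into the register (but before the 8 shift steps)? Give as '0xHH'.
Answer: 0x03

Derivation:
Register before byte 6: 0xA5
Byte 6: 0xA6
0xA5 XOR 0xA6 = 0x03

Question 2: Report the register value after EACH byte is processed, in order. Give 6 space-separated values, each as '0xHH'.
0xC4 0xF1 0xA2 0x58 0xA5 0x09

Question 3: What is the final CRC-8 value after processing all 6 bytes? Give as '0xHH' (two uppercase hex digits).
After byte 1 (0x79): reg=0xC4
After byte 2 (0x8E): reg=0xF1
After byte 3 (0xA6): reg=0xA2
After byte 4 (0x09): reg=0x58
After byte 5 (0x0E): reg=0xA5
After byte 6 (0xA6): reg=0x09

Answer: 0x09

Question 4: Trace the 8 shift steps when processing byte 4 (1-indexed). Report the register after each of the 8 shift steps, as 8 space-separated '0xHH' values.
Answer: 0x51 0xA2 0x43 0x86 0x0B 0x16 0x2C 0x58

Derivation:
After byte 1 (0x79): reg=0xC4
After byte 2 (0x8E): reg=0xF1
After byte 3 (0xA6): reg=0xA2
Register before byte 4: 0xA2
After XOR with byte 0x09: 0xAB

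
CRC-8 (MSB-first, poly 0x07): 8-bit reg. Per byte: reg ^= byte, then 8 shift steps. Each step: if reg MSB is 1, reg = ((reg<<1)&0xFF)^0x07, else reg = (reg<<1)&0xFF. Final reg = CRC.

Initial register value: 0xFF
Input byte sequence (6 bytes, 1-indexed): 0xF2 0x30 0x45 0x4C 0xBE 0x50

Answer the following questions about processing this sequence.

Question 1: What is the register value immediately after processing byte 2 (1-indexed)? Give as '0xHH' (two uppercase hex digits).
Answer: 0x79

Derivation:
After byte 1 (0xF2): reg=0x23
After byte 2 (0x30): reg=0x79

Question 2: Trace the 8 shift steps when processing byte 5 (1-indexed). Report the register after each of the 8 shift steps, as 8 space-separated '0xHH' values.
After byte 1 (0xF2): reg=0x23
After byte 2 (0x30): reg=0x79
After byte 3 (0x45): reg=0xB4
After byte 4 (0x4C): reg=0xE6
Register before byte 5: 0xE6
After XOR with byte 0xBE: 0x58

Answer: 0xB0 0x67 0xCE 0x9B 0x31 0x62 0xC4 0x8F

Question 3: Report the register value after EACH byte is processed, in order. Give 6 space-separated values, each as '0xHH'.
0x23 0x79 0xB4 0xE6 0x8F 0x13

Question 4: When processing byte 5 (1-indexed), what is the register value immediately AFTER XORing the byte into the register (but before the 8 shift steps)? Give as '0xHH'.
Register before byte 5: 0xE6
Byte 5: 0xBE
0xE6 XOR 0xBE = 0x58

Answer: 0x58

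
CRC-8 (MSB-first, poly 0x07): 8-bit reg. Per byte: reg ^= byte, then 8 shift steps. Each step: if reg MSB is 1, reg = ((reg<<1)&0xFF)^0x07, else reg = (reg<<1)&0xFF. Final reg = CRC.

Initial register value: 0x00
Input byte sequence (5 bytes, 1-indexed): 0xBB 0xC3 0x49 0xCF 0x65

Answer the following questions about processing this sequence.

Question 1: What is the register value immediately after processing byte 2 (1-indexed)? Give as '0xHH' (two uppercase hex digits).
Answer: 0x9F

Derivation:
After byte 1 (0xBB): reg=0x28
After byte 2 (0xC3): reg=0x9F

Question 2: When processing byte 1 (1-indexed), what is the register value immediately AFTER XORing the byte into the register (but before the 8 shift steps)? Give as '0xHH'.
Answer: 0xBB

Derivation:
Register before byte 1: 0x00
Byte 1: 0xBB
0x00 XOR 0xBB = 0xBB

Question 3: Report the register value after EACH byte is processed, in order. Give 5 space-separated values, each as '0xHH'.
0x28 0x9F 0x2C 0xA7 0x40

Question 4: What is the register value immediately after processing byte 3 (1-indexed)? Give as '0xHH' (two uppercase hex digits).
Answer: 0x2C

Derivation:
After byte 1 (0xBB): reg=0x28
After byte 2 (0xC3): reg=0x9F
After byte 3 (0x49): reg=0x2C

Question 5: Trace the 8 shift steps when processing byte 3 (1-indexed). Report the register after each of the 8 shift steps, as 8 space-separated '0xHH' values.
After byte 1 (0xBB): reg=0x28
After byte 2 (0xC3): reg=0x9F
Register before byte 3: 0x9F
After XOR with byte 0x49: 0xD6

Answer: 0xAB 0x51 0xA2 0x43 0x86 0x0B 0x16 0x2C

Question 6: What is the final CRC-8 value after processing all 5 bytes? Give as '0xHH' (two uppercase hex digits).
Answer: 0x40

Derivation:
After byte 1 (0xBB): reg=0x28
After byte 2 (0xC3): reg=0x9F
After byte 3 (0x49): reg=0x2C
After byte 4 (0xCF): reg=0xA7
After byte 5 (0x65): reg=0x40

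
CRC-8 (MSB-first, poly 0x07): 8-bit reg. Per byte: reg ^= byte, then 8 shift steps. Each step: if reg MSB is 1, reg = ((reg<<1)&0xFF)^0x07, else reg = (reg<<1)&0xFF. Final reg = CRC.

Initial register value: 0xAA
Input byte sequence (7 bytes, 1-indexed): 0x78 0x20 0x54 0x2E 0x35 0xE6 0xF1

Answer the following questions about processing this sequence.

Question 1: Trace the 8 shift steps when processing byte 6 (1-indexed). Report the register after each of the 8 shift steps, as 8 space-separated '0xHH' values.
Answer: 0xFD 0xFD 0xFD 0xFD 0xFD 0xFD 0xFD 0xFD

Derivation:
After byte 1 (0x78): reg=0x30
After byte 2 (0x20): reg=0x70
After byte 3 (0x54): reg=0xFC
After byte 4 (0x2E): reg=0x30
After byte 5 (0x35): reg=0x1B
Register before byte 6: 0x1B
After XOR with byte 0xE6: 0xFD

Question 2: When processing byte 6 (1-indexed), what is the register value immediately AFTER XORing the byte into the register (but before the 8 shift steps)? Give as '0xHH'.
Answer: 0xFD

Derivation:
Register before byte 6: 0x1B
Byte 6: 0xE6
0x1B XOR 0xE6 = 0xFD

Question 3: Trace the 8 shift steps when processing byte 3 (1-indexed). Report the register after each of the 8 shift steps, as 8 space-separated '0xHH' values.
After byte 1 (0x78): reg=0x30
After byte 2 (0x20): reg=0x70
Register before byte 3: 0x70
After XOR with byte 0x54: 0x24

Answer: 0x48 0x90 0x27 0x4E 0x9C 0x3F 0x7E 0xFC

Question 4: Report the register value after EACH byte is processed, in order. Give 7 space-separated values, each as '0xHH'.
0x30 0x70 0xFC 0x30 0x1B 0xFD 0x24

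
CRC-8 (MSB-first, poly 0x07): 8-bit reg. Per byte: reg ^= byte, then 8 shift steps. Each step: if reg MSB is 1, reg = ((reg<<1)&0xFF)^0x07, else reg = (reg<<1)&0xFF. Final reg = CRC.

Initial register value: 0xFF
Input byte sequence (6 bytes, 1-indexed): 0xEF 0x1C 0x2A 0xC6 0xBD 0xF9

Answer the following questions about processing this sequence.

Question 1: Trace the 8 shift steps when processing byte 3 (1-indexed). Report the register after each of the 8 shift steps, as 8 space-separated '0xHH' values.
After byte 1 (0xEF): reg=0x70
After byte 2 (0x1C): reg=0x03
Register before byte 3: 0x03
After XOR with byte 0x2A: 0x29

Answer: 0x52 0xA4 0x4F 0x9E 0x3B 0x76 0xEC 0xDF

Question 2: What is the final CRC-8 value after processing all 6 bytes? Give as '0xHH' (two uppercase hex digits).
After byte 1 (0xEF): reg=0x70
After byte 2 (0x1C): reg=0x03
After byte 3 (0x2A): reg=0xDF
After byte 4 (0xC6): reg=0x4F
After byte 5 (0xBD): reg=0xD0
After byte 6 (0xF9): reg=0xDF

Answer: 0xDF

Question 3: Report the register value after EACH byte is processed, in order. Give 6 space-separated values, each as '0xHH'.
0x70 0x03 0xDF 0x4F 0xD0 0xDF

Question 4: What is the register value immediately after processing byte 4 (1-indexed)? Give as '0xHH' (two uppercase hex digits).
After byte 1 (0xEF): reg=0x70
After byte 2 (0x1C): reg=0x03
After byte 3 (0x2A): reg=0xDF
After byte 4 (0xC6): reg=0x4F

Answer: 0x4F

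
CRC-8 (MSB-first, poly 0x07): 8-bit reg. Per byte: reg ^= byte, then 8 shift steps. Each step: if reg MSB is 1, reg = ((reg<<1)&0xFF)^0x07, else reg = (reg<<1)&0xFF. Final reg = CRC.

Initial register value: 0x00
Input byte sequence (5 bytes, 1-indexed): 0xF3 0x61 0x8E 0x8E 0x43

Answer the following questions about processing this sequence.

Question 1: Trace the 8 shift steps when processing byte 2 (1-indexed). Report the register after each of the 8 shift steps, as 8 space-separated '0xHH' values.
Answer: 0x6B 0xD6 0xAB 0x51 0xA2 0x43 0x86 0x0B

Derivation:
After byte 1 (0xF3): reg=0xD7
Register before byte 2: 0xD7
After XOR with byte 0x61: 0xB6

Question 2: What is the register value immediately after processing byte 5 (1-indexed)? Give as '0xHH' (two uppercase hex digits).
After byte 1 (0xF3): reg=0xD7
After byte 2 (0x61): reg=0x0B
After byte 3 (0x8E): reg=0x92
After byte 4 (0x8E): reg=0x54
After byte 5 (0x43): reg=0x65

Answer: 0x65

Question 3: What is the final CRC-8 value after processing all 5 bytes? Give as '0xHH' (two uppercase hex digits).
After byte 1 (0xF3): reg=0xD7
After byte 2 (0x61): reg=0x0B
After byte 3 (0x8E): reg=0x92
After byte 4 (0x8E): reg=0x54
After byte 5 (0x43): reg=0x65

Answer: 0x65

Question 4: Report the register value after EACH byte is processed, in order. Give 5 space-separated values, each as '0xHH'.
0xD7 0x0B 0x92 0x54 0x65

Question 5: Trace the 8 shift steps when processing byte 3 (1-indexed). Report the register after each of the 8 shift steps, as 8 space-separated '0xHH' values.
Answer: 0x0D 0x1A 0x34 0x68 0xD0 0xA7 0x49 0x92

Derivation:
After byte 1 (0xF3): reg=0xD7
After byte 2 (0x61): reg=0x0B
Register before byte 3: 0x0B
After XOR with byte 0x8E: 0x85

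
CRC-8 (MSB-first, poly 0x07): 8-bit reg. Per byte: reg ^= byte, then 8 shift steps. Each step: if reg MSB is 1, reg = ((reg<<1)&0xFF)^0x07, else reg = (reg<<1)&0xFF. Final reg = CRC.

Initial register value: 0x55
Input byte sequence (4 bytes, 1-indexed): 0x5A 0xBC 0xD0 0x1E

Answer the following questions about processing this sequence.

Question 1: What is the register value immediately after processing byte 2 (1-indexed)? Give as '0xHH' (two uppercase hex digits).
Answer: 0xFE

Derivation:
After byte 1 (0x5A): reg=0x2D
After byte 2 (0xBC): reg=0xFE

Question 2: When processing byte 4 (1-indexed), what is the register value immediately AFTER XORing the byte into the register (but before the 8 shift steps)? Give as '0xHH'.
Answer: 0xD4

Derivation:
Register before byte 4: 0xCA
Byte 4: 0x1E
0xCA XOR 0x1E = 0xD4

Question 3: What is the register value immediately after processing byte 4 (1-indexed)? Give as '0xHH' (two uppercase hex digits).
After byte 1 (0x5A): reg=0x2D
After byte 2 (0xBC): reg=0xFE
After byte 3 (0xD0): reg=0xCA
After byte 4 (0x1E): reg=0x22

Answer: 0x22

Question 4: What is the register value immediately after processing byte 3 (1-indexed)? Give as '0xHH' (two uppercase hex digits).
Answer: 0xCA

Derivation:
After byte 1 (0x5A): reg=0x2D
After byte 2 (0xBC): reg=0xFE
After byte 3 (0xD0): reg=0xCA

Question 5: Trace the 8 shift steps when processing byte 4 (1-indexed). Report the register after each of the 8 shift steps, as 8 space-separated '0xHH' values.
After byte 1 (0x5A): reg=0x2D
After byte 2 (0xBC): reg=0xFE
After byte 3 (0xD0): reg=0xCA
Register before byte 4: 0xCA
After XOR with byte 0x1E: 0xD4

Answer: 0xAF 0x59 0xB2 0x63 0xC6 0x8B 0x11 0x22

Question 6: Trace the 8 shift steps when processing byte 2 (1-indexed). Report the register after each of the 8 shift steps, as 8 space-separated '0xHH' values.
Answer: 0x25 0x4A 0x94 0x2F 0x5E 0xBC 0x7F 0xFE

Derivation:
After byte 1 (0x5A): reg=0x2D
Register before byte 2: 0x2D
After XOR with byte 0xBC: 0x91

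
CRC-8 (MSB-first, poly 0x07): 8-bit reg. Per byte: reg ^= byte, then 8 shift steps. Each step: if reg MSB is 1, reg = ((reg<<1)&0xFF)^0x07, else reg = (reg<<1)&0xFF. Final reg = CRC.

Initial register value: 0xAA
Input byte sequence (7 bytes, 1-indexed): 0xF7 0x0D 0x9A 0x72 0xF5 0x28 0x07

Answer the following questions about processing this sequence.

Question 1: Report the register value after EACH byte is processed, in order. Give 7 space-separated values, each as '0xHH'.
0x94 0xC6 0x93 0xA9 0x93 0x28 0xCD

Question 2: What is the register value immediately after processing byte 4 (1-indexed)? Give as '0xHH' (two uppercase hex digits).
After byte 1 (0xF7): reg=0x94
After byte 2 (0x0D): reg=0xC6
After byte 3 (0x9A): reg=0x93
After byte 4 (0x72): reg=0xA9

Answer: 0xA9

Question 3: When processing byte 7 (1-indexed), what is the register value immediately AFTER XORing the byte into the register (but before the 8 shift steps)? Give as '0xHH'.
Answer: 0x2F

Derivation:
Register before byte 7: 0x28
Byte 7: 0x07
0x28 XOR 0x07 = 0x2F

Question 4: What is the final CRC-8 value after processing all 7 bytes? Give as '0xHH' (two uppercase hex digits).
Answer: 0xCD

Derivation:
After byte 1 (0xF7): reg=0x94
After byte 2 (0x0D): reg=0xC6
After byte 3 (0x9A): reg=0x93
After byte 4 (0x72): reg=0xA9
After byte 5 (0xF5): reg=0x93
After byte 6 (0x28): reg=0x28
After byte 7 (0x07): reg=0xCD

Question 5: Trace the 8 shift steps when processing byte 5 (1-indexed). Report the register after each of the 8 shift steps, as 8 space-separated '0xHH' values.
Answer: 0xB8 0x77 0xEE 0xDB 0xB1 0x65 0xCA 0x93

Derivation:
After byte 1 (0xF7): reg=0x94
After byte 2 (0x0D): reg=0xC6
After byte 3 (0x9A): reg=0x93
After byte 4 (0x72): reg=0xA9
Register before byte 5: 0xA9
After XOR with byte 0xF5: 0x5C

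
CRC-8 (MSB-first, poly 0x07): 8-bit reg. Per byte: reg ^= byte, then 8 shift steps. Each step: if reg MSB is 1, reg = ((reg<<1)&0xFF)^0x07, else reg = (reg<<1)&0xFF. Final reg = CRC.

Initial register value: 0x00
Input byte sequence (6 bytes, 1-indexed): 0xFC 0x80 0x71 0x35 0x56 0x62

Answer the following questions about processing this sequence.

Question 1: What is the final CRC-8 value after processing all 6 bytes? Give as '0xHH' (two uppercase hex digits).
After byte 1 (0xFC): reg=0xFA
After byte 2 (0x80): reg=0x61
After byte 3 (0x71): reg=0x70
After byte 4 (0x35): reg=0xDC
After byte 5 (0x56): reg=0xBF
After byte 6 (0x62): reg=0x1D

Answer: 0x1D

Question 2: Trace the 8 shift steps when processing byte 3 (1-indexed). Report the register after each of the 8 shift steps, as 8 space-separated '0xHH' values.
After byte 1 (0xFC): reg=0xFA
After byte 2 (0x80): reg=0x61
Register before byte 3: 0x61
After XOR with byte 0x71: 0x10

Answer: 0x20 0x40 0x80 0x07 0x0E 0x1C 0x38 0x70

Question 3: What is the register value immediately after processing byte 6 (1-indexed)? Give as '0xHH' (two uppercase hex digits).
After byte 1 (0xFC): reg=0xFA
After byte 2 (0x80): reg=0x61
After byte 3 (0x71): reg=0x70
After byte 4 (0x35): reg=0xDC
After byte 5 (0x56): reg=0xBF
After byte 6 (0x62): reg=0x1D

Answer: 0x1D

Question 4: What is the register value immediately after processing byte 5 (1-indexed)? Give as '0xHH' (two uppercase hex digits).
Answer: 0xBF

Derivation:
After byte 1 (0xFC): reg=0xFA
After byte 2 (0x80): reg=0x61
After byte 3 (0x71): reg=0x70
After byte 4 (0x35): reg=0xDC
After byte 5 (0x56): reg=0xBF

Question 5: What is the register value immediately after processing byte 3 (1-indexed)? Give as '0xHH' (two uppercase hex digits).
After byte 1 (0xFC): reg=0xFA
After byte 2 (0x80): reg=0x61
After byte 3 (0x71): reg=0x70

Answer: 0x70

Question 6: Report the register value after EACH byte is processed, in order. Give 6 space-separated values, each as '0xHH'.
0xFA 0x61 0x70 0xDC 0xBF 0x1D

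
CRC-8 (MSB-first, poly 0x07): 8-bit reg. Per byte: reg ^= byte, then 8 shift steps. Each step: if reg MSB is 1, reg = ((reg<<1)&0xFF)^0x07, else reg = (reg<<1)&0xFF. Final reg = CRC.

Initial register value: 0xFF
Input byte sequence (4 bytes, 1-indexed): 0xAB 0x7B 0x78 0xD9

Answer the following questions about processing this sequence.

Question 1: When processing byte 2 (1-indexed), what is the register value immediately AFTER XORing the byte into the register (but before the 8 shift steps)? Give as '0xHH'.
Register before byte 2: 0xAB
Byte 2: 0x7B
0xAB XOR 0x7B = 0xD0

Answer: 0xD0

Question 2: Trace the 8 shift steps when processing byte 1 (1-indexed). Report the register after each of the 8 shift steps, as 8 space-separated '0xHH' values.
Register before byte 1: 0xFF
After XOR with byte 0xAB: 0x54

Answer: 0xA8 0x57 0xAE 0x5B 0xB6 0x6B 0xD6 0xAB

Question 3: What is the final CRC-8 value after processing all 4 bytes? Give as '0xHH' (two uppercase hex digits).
After byte 1 (0xAB): reg=0xAB
After byte 2 (0x7B): reg=0x3E
After byte 3 (0x78): reg=0xD5
After byte 4 (0xD9): reg=0x24

Answer: 0x24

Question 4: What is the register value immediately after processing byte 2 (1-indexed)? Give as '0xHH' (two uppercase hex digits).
Answer: 0x3E

Derivation:
After byte 1 (0xAB): reg=0xAB
After byte 2 (0x7B): reg=0x3E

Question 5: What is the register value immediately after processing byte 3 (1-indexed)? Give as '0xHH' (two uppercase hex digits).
After byte 1 (0xAB): reg=0xAB
After byte 2 (0x7B): reg=0x3E
After byte 3 (0x78): reg=0xD5

Answer: 0xD5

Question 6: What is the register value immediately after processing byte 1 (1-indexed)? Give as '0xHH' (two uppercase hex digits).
Answer: 0xAB

Derivation:
After byte 1 (0xAB): reg=0xAB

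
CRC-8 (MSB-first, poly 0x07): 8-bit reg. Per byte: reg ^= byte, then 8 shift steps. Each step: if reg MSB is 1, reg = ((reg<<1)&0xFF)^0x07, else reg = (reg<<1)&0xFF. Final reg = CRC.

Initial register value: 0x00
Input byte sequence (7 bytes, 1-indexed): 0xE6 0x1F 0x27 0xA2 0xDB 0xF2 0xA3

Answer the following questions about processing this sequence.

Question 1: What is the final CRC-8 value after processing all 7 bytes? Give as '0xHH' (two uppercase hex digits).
After byte 1 (0xE6): reg=0xBC
After byte 2 (0x1F): reg=0x60
After byte 3 (0x27): reg=0xD2
After byte 4 (0xA2): reg=0x57
After byte 5 (0xDB): reg=0xAD
After byte 6 (0xF2): reg=0x9A
After byte 7 (0xA3): reg=0xAF

Answer: 0xAF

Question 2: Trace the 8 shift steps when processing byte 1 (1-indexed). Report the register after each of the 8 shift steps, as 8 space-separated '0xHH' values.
Register before byte 1: 0x00
After XOR with byte 0xE6: 0xE6

Answer: 0xCB 0x91 0x25 0x4A 0x94 0x2F 0x5E 0xBC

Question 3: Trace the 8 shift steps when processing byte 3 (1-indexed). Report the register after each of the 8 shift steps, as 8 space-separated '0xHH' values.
After byte 1 (0xE6): reg=0xBC
After byte 2 (0x1F): reg=0x60
Register before byte 3: 0x60
After XOR with byte 0x27: 0x47

Answer: 0x8E 0x1B 0x36 0x6C 0xD8 0xB7 0x69 0xD2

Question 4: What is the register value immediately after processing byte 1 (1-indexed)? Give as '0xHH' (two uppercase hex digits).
Answer: 0xBC

Derivation:
After byte 1 (0xE6): reg=0xBC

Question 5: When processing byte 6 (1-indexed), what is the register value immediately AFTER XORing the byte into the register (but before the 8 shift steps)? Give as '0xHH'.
Answer: 0x5F

Derivation:
Register before byte 6: 0xAD
Byte 6: 0xF2
0xAD XOR 0xF2 = 0x5F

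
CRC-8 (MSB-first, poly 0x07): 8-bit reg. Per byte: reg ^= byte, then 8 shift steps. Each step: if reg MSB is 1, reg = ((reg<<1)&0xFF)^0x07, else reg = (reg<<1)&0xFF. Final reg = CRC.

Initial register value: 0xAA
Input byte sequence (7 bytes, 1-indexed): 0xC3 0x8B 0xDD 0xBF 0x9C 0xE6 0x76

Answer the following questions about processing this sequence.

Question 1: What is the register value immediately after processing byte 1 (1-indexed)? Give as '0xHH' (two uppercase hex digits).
After byte 1 (0xC3): reg=0x18

Answer: 0x18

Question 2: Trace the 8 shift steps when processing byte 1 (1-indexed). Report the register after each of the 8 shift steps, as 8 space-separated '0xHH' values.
Answer: 0xD2 0xA3 0x41 0x82 0x03 0x06 0x0C 0x18

Derivation:
Register before byte 1: 0xAA
After XOR with byte 0xC3: 0x69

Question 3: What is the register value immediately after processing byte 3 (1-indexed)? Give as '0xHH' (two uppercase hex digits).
Answer: 0xC3

Derivation:
After byte 1 (0xC3): reg=0x18
After byte 2 (0x8B): reg=0xF0
After byte 3 (0xDD): reg=0xC3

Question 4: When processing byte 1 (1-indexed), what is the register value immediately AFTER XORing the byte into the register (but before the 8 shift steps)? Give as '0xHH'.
Answer: 0x69

Derivation:
Register before byte 1: 0xAA
Byte 1: 0xC3
0xAA XOR 0xC3 = 0x69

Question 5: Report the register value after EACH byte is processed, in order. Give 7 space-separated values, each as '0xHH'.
0x18 0xF0 0xC3 0x73 0x83 0x3C 0xF1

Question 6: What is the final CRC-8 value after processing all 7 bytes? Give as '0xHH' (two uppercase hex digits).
After byte 1 (0xC3): reg=0x18
After byte 2 (0x8B): reg=0xF0
After byte 3 (0xDD): reg=0xC3
After byte 4 (0xBF): reg=0x73
After byte 5 (0x9C): reg=0x83
After byte 6 (0xE6): reg=0x3C
After byte 7 (0x76): reg=0xF1

Answer: 0xF1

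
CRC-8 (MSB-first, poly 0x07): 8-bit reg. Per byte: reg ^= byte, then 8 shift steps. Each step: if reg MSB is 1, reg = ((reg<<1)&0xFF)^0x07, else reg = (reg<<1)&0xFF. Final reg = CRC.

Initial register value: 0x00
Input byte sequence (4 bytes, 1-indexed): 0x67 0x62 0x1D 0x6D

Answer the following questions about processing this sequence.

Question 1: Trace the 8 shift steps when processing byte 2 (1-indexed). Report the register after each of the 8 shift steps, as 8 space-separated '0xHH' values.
Answer: 0xA0 0x47 0x8E 0x1B 0x36 0x6C 0xD8 0xB7

Derivation:
After byte 1 (0x67): reg=0x32
Register before byte 2: 0x32
After XOR with byte 0x62: 0x50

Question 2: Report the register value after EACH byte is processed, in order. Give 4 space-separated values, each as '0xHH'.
0x32 0xB7 0x5F 0x9E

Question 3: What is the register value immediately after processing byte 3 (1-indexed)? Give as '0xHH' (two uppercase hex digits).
Answer: 0x5F

Derivation:
After byte 1 (0x67): reg=0x32
After byte 2 (0x62): reg=0xB7
After byte 3 (0x1D): reg=0x5F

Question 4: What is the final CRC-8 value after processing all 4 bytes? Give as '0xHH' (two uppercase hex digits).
After byte 1 (0x67): reg=0x32
After byte 2 (0x62): reg=0xB7
After byte 3 (0x1D): reg=0x5F
After byte 4 (0x6D): reg=0x9E

Answer: 0x9E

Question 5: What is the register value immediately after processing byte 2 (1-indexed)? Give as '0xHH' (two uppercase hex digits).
After byte 1 (0x67): reg=0x32
After byte 2 (0x62): reg=0xB7

Answer: 0xB7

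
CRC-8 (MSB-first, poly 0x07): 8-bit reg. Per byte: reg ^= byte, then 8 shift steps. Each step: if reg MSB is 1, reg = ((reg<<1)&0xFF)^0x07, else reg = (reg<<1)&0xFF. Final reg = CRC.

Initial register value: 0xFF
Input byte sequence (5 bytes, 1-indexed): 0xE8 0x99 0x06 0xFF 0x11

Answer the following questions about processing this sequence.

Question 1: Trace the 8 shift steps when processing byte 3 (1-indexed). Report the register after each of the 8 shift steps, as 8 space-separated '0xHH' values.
Answer: 0xFF 0xF9 0xF5 0xED 0xDD 0xBD 0x7D 0xFA

Derivation:
After byte 1 (0xE8): reg=0x65
After byte 2 (0x99): reg=0xFA
Register before byte 3: 0xFA
After XOR with byte 0x06: 0xFC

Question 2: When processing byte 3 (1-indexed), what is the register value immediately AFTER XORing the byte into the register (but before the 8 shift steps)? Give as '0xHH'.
Answer: 0xFC

Derivation:
Register before byte 3: 0xFA
Byte 3: 0x06
0xFA XOR 0x06 = 0xFC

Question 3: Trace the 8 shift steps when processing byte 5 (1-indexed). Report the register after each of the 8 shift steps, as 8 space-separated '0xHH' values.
Answer: 0x14 0x28 0x50 0xA0 0x47 0x8E 0x1B 0x36

Derivation:
After byte 1 (0xE8): reg=0x65
After byte 2 (0x99): reg=0xFA
After byte 3 (0x06): reg=0xFA
After byte 4 (0xFF): reg=0x1B
Register before byte 5: 0x1B
After XOR with byte 0x11: 0x0A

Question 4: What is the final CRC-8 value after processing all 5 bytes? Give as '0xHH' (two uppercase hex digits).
Answer: 0x36

Derivation:
After byte 1 (0xE8): reg=0x65
After byte 2 (0x99): reg=0xFA
After byte 3 (0x06): reg=0xFA
After byte 4 (0xFF): reg=0x1B
After byte 5 (0x11): reg=0x36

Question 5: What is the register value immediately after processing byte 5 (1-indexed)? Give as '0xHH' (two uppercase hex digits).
After byte 1 (0xE8): reg=0x65
After byte 2 (0x99): reg=0xFA
After byte 3 (0x06): reg=0xFA
After byte 4 (0xFF): reg=0x1B
After byte 5 (0x11): reg=0x36

Answer: 0x36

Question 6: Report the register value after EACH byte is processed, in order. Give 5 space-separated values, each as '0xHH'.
0x65 0xFA 0xFA 0x1B 0x36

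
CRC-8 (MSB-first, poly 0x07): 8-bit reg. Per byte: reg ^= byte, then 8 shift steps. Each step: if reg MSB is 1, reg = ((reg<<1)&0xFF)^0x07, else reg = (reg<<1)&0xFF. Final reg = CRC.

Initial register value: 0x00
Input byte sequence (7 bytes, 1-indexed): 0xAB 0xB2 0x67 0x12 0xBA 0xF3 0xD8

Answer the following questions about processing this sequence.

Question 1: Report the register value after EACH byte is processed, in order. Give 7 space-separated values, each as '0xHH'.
0x58 0x98 0xF3 0xA9 0x79 0xBF 0x32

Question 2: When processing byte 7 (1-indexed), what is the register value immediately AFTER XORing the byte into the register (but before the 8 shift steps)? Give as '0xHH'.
Register before byte 7: 0xBF
Byte 7: 0xD8
0xBF XOR 0xD8 = 0x67

Answer: 0x67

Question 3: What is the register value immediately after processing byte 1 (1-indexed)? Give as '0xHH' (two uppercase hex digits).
Answer: 0x58

Derivation:
After byte 1 (0xAB): reg=0x58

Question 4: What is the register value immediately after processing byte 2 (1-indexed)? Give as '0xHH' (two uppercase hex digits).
Answer: 0x98

Derivation:
After byte 1 (0xAB): reg=0x58
After byte 2 (0xB2): reg=0x98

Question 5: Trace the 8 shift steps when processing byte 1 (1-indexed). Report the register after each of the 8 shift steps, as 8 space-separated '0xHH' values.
Register before byte 1: 0x00
After XOR with byte 0xAB: 0xAB

Answer: 0x51 0xA2 0x43 0x86 0x0B 0x16 0x2C 0x58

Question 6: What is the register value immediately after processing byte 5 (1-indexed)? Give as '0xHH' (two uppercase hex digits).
Answer: 0x79

Derivation:
After byte 1 (0xAB): reg=0x58
After byte 2 (0xB2): reg=0x98
After byte 3 (0x67): reg=0xF3
After byte 4 (0x12): reg=0xA9
After byte 5 (0xBA): reg=0x79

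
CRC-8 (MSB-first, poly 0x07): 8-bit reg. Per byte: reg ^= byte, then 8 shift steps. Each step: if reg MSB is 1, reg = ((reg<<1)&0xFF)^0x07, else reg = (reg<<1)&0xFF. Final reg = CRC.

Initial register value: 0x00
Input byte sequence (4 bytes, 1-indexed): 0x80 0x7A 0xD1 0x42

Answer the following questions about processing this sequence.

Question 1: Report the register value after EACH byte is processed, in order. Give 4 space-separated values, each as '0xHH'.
0x89 0xD7 0x12 0xB7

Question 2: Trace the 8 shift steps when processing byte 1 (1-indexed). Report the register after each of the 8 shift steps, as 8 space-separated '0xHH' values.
Register before byte 1: 0x00
After XOR with byte 0x80: 0x80

Answer: 0x07 0x0E 0x1C 0x38 0x70 0xE0 0xC7 0x89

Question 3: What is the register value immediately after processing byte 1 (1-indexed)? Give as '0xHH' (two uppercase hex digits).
After byte 1 (0x80): reg=0x89

Answer: 0x89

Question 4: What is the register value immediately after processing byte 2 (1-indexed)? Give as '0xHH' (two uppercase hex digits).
Answer: 0xD7

Derivation:
After byte 1 (0x80): reg=0x89
After byte 2 (0x7A): reg=0xD7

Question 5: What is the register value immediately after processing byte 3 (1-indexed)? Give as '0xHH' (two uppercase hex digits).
Answer: 0x12

Derivation:
After byte 1 (0x80): reg=0x89
After byte 2 (0x7A): reg=0xD7
After byte 3 (0xD1): reg=0x12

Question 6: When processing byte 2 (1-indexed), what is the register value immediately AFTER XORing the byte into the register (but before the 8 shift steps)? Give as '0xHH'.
Answer: 0xF3

Derivation:
Register before byte 2: 0x89
Byte 2: 0x7A
0x89 XOR 0x7A = 0xF3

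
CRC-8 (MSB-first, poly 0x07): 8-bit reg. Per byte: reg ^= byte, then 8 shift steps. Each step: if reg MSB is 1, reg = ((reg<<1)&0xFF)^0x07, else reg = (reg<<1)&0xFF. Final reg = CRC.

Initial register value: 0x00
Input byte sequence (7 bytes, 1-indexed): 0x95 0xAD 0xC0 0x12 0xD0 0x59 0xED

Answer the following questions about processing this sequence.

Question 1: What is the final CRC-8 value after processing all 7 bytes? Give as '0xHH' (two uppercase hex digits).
After byte 1 (0x95): reg=0xE2
After byte 2 (0xAD): reg=0xEA
After byte 3 (0xC0): reg=0xD6
After byte 4 (0x12): reg=0x52
After byte 5 (0xD0): reg=0x87
After byte 6 (0x59): reg=0x14
After byte 7 (0xED): reg=0xE1

Answer: 0xE1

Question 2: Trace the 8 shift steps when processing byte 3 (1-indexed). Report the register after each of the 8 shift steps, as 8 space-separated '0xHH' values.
Answer: 0x54 0xA8 0x57 0xAE 0x5B 0xB6 0x6B 0xD6

Derivation:
After byte 1 (0x95): reg=0xE2
After byte 2 (0xAD): reg=0xEA
Register before byte 3: 0xEA
After XOR with byte 0xC0: 0x2A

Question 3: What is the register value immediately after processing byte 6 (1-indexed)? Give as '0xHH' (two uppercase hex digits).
After byte 1 (0x95): reg=0xE2
After byte 2 (0xAD): reg=0xEA
After byte 3 (0xC0): reg=0xD6
After byte 4 (0x12): reg=0x52
After byte 5 (0xD0): reg=0x87
After byte 6 (0x59): reg=0x14

Answer: 0x14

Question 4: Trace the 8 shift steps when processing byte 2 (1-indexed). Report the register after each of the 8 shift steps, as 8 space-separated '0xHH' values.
Answer: 0x9E 0x3B 0x76 0xEC 0xDF 0xB9 0x75 0xEA

Derivation:
After byte 1 (0x95): reg=0xE2
Register before byte 2: 0xE2
After XOR with byte 0xAD: 0x4F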